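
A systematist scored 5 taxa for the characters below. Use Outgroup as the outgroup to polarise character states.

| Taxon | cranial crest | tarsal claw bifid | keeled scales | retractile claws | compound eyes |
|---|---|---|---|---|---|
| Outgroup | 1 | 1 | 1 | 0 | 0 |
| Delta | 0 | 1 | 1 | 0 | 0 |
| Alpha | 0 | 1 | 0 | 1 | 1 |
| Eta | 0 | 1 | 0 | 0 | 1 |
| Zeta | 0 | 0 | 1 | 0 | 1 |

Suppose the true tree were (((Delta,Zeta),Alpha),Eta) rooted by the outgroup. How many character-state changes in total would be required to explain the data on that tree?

7

Map each character onto (((Delta,Zeta),Alpha),Eta) (rooted by Outgroup) and count the minimum state changes it requires (Fitch parsimony):
cranial crest: 1; tarsal claw bifid: 1; keeled scales: 2; retractile claws: 1; compound eyes: 2.
Total tree length = 7.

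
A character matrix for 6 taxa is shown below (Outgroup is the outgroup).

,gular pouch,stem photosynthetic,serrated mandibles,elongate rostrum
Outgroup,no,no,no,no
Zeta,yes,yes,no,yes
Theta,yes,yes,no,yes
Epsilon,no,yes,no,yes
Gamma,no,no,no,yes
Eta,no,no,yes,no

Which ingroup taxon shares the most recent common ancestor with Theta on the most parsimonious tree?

Zeta

The outgroup has state 'no' for every character, so 'yes' is the derived state throughout.
gular pouch (derived state 'yes') is shared by Theta and Zeta — a synapomorphy uniting that clade.
stem photosynthetic (derived state 'yes') is shared by Epsilon, Theta, and Zeta — a synapomorphy uniting that clade.
serrated mandibles (derived state 'yes') is unique to Eta (autapomorphy; uninformative for grouping).
elongate rostrum (derived state 'yes') is shared by Epsilon, Gamma, Theta, and Zeta — a synapomorphy uniting that clade.
Most parsimonious ingroup topology: ((((Zeta,Theta),Epsilon),Gamma),Eta).
Theta and Zeta form a cherry on this tree, so they are sister taxa.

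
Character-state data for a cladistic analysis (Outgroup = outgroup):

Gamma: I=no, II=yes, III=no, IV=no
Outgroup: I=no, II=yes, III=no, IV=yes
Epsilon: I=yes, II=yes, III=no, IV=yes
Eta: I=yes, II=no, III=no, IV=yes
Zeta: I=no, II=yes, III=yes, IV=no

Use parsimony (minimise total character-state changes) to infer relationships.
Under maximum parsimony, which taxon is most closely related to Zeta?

Gamma

Character polarity is set by the outgroup: the derived state is whichever differs from the outgroup's state, so for II, IV the derived state is 'no', and for the remaining characters it is 'yes'.
I (derived state 'yes') is shared by Epsilon and Eta — a synapomorphy uniting that clade.
II (derived state 'no') is unique to Eta (autapomorphy; uninformative for grouping).
III: derived state 'yes' in Zeta only — an autapomorphy, so it tells us nothing about relationships among taxa.
IV: derived state 'no' in Gamma and Zeta only — synapomorphy for {Gamma, Zeta}.
Most parsimonious ingroup topology: ((Gamma,Zeta),(Epsilon,Eta)).
Zeta and Gamma form a cherry on this tree, so they are sister taxa.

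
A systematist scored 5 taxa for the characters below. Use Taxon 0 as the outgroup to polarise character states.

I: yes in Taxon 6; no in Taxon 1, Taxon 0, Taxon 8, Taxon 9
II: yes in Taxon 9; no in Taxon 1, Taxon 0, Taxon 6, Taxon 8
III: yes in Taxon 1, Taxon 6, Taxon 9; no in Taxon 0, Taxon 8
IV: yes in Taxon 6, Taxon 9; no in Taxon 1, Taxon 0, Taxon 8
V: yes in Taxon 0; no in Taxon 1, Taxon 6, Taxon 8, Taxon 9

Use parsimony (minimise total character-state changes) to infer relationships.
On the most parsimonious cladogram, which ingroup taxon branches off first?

Taxon 8

Character polarity is set by the outgroup: the derived state is whichever differs from the outgroup's state, so for V the derived state is 'no', and for the remaining characters it is 'yes'.
I (derived state 'yes') is unique to Taxon 6 (autapomorphy; uninformative for grouping).
II: derived state 'yes' in Taxon 9 only — an autapomorphy, so it tells us nothing about relationships among taxa.
III: derived state 'yes' in Taxon 1, Taxon 6, and Taxon 9 only — synapomorphy for {Taxon 1, Taxon 6, Taxon 9}.
IV: derived state 'yes' in Taxon 6 and Taxon 9 only — synapomorphy for {Taxon 6, Taxon 9}.
V (derived state 'no') is shared by all ingroup taxa — unites the whole ingroup.
Most parsimonious ingroup topology: ((Taxon 1,(Taxon 9,Taxon 6)),Taxon 8).
Taxon 8 is sister to the clade containing all other ingroup taxa, so it is the earliest-diverging (most basal) ingroup lineage.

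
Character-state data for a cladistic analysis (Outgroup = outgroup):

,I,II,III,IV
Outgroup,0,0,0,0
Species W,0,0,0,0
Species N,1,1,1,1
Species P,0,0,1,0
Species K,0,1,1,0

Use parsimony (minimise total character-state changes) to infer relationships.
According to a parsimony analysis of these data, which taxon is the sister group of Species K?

Species N

The outgroup has state '0' for every character, so '1' is the derived state throughout.
I (derived state '1') is unique to Species N (autapomorphy; uninformative for grouping).
II: derived state '1' in Species K and Species N only — synapomorphy for {Species K, Species N}.
Only Species K, Species N, and Species P show the derived state '1' for III, supporting them as a clade.
IV: derived state '1' in Species N only — an autapomorphy, so it tells us nothing about relationships among taxa.
Most parsimonious ingroup topology: (Species W,((Species N,Species K),Species P)).
Species K and Species N form a cherry on this tree, so they are sister taxa.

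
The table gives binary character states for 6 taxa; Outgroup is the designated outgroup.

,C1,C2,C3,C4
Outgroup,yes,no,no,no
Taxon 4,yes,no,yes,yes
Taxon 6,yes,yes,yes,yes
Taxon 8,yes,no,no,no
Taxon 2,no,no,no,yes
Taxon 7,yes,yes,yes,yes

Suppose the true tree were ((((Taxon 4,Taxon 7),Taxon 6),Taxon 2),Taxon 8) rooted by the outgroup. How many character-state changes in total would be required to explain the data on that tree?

5

Map each character onto ((((Taxon 4,Taxon 7),Taxon 6),Taxon 2),Taxon 8) (rooted by Outgroup) and count the minimum state changes it requires (Fitch parsimony):
C1: 1; C2: 2; C3: 1; C4: 1.
Total tree length = 5.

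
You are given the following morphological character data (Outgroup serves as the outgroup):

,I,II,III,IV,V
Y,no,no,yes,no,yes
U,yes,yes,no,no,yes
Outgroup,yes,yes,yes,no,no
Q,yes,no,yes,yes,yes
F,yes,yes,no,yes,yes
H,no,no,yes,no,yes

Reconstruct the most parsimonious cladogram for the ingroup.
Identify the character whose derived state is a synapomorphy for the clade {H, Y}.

Character polarity is set by the outgroup: the derived state is whichever differs from the outgroup's state, so for I, II, III the derived state is 'no', and for the remaining characters it is 'yes'.
I (derived state 'no') is shared by H and Y — a synapomorphy uniting that clade.
II (derived state 'no') is shared by H, Q, and Y — a synapomorphy uniting that clade.
III (derived state 'no') is shared by F and U — a synapomorphy uniting that clade.
IV groups F and Q, which is incompatible with the clades supported by the remaining characters; treating it as convergent (homoplasy) costs fewer steps than any alternative tree.
All ingroup taxa share the derived state 'yes' for V; it defines the ingroup but does not resolve relationships within it.
Most parsimonious ingroup topology: (((Y,H),Q),(F,U)).
The clade {H, Y} is supported by I: its derived state 'no' occurs in exactly those taxa and in no other taxon (including the outgroup).

I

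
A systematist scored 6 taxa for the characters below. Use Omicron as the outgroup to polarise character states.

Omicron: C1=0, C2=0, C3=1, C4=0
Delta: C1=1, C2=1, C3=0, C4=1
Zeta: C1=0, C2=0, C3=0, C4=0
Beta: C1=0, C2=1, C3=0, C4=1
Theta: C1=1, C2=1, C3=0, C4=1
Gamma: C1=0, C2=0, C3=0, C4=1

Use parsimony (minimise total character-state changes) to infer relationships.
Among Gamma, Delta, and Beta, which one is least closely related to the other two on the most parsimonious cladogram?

Character polarity is set by the outgroup: the derived state is whichever differs from the outgroup's state, so for C3 the derived state is '0', and for the remaining characters it is '1'.
Only Delta and Theta show the derived state '1' for C1, supporting them as a clade.
C2 (derived state '1') is shared by Beta, Delta, and Theta — a synapomorphy uniting that clade.
C3 (derived state '0') is shared by all ingroup taxa — unites the whole ingroup.
C4 (derived state '1') is shared by Beta, Delta, Gamma, and Theta — a synapomorphy uniting that clade.
Most parsimonious ingroup topology: ((((Delta,Theta),Beta),Gamma),Zeta).
Delta and Beta share a more recent common ancestor with each other than either does with Gamma, so Gamma is the least closely related of the three.

Gamma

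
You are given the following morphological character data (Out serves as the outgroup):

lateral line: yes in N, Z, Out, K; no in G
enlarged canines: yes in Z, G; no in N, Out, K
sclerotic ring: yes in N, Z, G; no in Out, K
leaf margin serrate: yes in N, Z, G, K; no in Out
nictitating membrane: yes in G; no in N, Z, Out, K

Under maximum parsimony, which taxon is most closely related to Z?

Character polarity is set by the outgroup: the derived state is whichever differs from the outgroup's state, so for lateral line the derived state is 'no', and for the remaining characters it is 'yes'.
lateral line (derived state 'no') is unique to G (autapomorphy; uninformative for grouping).
enlarged canines (derived state 'yes') is shared by G and Z — a synapomorphy uniting that clade.
sclerotic ring: derived state 'yes' in G, N, and Z only — synapomorphy for {G, N, Z}.
leaf margin serrate (derived state 'yes') is shared by all ingroup taxa — unites the whole ingroup.
nictitating membrane (derived state 'yes') is unique to G (autapomorphy; uninformative for grouping).
Most parsimonious ingroup topology: (K,((G,Z),N)).
Z and G form a cherry on this tree, so they are sister taxa.

G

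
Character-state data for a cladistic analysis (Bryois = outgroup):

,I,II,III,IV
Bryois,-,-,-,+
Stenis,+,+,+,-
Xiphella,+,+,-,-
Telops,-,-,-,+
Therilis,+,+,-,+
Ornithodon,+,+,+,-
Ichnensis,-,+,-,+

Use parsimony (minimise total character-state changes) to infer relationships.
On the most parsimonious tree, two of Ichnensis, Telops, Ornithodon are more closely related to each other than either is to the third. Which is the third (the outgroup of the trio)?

Character polarity is set by the outgroup: the derived state is whichever differs from the outgroup's state, so for IV the derived state is '-', and for the remaining characters it is '+'.
I (derived state '+') is shared by Ornithodon, Stenis, Therilis, and Xiphella — a synapomorphy uniting that clade.
II (derived state '+') is shared by Ichnensis, Ornithodon, Stenis, Therilis, and Xiphella — a synapomorphy uniting that clade.
III: derived state '+' in Ornithodon and Stenis only — synapomorphy for {Ornithodon, Stenis}.
IV (derived state '-') is shared by Ornithodon, Stenis, and Xiphella — a synapomorphy uniting that clade.
Most parsimonious ingroup topology: (((((Stenis,Ornithodon),Xiphella),Therilis),Ichnensis),Telops).
Ornithodon and Ichnensis share a more recent common ancestor with each other than either does with Telops, so Telops is the least closely related of the three.

Telops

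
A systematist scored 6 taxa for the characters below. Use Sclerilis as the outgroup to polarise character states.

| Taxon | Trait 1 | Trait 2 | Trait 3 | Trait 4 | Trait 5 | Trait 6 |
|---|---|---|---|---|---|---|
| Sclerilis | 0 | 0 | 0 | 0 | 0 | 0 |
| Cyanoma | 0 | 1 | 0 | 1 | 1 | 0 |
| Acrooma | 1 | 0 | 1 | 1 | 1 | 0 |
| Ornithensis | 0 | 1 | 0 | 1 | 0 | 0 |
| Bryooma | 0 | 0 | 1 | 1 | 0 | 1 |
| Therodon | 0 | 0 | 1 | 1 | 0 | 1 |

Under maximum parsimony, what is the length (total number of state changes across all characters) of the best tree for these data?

The outgroup has state '0' for every character, so '1' is the derived state throughout.
Trait 1 (derived state '1') is unique to Acrooma (autapomorphy; uninformative for grouping).
Trait 2: derived state '1' in Cyanoma and Ornithensis only — synapomorphy for {Cyanoma, Ornithensis}.
Trait 3 (derived state '1') is shared by Acrooma, Bryooma, and Therodon — a synapomorphy uniting that clade.
Trait 4 (derived state '1') is shared by all ingroup taxa — unites the whole ingroup.
Trait 5 (state '1') occurs in Acrooma and Cyanoma but conflicts with the nesting implied by the other characters — most parsimoniously interpreted as homoplasy.
Trait 6 (derived state '1') is shared by Bryooma and Therodon — a synapomorphy uniting that clade.
Most parsimonious ingroup topology: ((Cyanoma,Ornithensis),(Acrooma,(Bryooma,Therodon))).
Changes per character on this tree: Trait 1: 1; Trait 2: 1; Trait 3: 1; Trait 4: 1; Trait 5: 2; Trait 6: 1.
Total = 7.

7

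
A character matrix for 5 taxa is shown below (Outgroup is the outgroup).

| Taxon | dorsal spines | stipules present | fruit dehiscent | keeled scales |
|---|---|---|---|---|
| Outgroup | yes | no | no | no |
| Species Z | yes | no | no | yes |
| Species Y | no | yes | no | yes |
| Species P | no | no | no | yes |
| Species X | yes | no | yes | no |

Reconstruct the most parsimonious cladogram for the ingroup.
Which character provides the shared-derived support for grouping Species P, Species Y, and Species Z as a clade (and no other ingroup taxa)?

keeled scales

Character polarity is set by the outgroup: the derived state is whichever differs from the outgroup's state, so for dorsal spines the derived state is 'no', and for the remaining characters it is 'yes'.
Only Species P and Species Y show the derived state 'no' for dorsal spines, supporting them as a clade.
stipules present (derived state 'yes') is unique to Species Y (autapomorphy; uninformative for grouping).
fruit dehiscent: derived state 'yes' in Species X only — an autapomorphy, so it tells us nothing about relationships among taxa.
Only Species P, Species Y, and Species Z show the derived state 'yes' for keeled scales, supporting them as a clade.
Most parsimonious ingroup topology: ((Species Z,(Species Y,Species P)),Species X).
The clade {Species P, Species Y, Species Z} is supported by keeled scales: its derived state 'yes' occurs in exactly those taxa and in no other taxon (including the outgroup).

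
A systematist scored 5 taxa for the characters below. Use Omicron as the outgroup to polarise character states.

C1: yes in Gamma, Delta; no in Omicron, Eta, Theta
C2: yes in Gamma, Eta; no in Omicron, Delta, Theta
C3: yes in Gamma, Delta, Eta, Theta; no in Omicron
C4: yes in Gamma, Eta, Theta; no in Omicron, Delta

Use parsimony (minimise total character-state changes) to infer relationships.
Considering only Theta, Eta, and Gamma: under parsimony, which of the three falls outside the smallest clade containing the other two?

The outgroup has state 'no' for every character, so 'yes' is the derived state throughout.
C1 groups Delta and Gamma, which is incompatible with the clades supported by the remaining characters; treating it as convergent (homoplasy) costs fewer steps than any alternative tree.
Only Eta and Gamma show the derived state 'yes' for C2, supporting them as a clade.
All ingroup taxa share the derived state 'yes' for C3; it defines the ingroup but does not resolve relationships within it.
C4 (derived state 'yes') is shared by Eta, Gamma, and Theta — a synapomorphy uniting that clade.
Most parsimonious ingroup topology: ((Theta,(Eta,Gamma)),Delta).
Eta and Gamma share a more recent common ancestor with each other than either does with Theta, so Theta is the least closely related of the three.

Theta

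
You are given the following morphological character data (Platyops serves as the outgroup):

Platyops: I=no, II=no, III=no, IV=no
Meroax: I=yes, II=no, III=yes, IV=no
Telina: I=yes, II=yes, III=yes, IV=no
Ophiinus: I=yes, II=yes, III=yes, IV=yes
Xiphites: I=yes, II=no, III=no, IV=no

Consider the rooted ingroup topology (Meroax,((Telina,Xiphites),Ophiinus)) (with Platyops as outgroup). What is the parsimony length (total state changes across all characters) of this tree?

Map each character onto (Meroax,((Telina,Xiphites),Ophiinus)) (rooted by Platyops) and count the minimum state changes it requires (Fitch parsimony):
I: 1; II: 2; III: 2; IV: 1.
Total tree length = 6.

6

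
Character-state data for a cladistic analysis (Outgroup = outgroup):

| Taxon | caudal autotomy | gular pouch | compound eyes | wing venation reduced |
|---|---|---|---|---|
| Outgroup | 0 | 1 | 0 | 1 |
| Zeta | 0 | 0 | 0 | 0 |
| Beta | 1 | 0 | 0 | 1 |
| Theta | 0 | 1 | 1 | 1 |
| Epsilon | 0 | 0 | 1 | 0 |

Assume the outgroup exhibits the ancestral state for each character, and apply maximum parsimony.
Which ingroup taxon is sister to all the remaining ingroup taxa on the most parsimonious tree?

Character polarity is set by the outgroup: the derived state is whichever differs from the outgroup's state, so for gular pouch, wing venation reduced the derived state is '0', and for the remaining characters it is '1'.
caudal autotomy: derived state '1' in Beta only — an autapomorphy, so it tells us nothing about relationships among taxa.
Only Beta, Epsilon, and Zeta show the derived state '0' for gular pouch, supporting them as a clade.
compound eyes groups Epsilon and Theta, which is incompatible with the clades supported by the remaining characters; treating it as convergent (homoplasy) costs fewer steps than any alternative tree.
wing venation reduced (derived state '0') is shared by Epsilon and Zeta — a synapomorphy uniting that clade.
Most parsimonious ingroup topology: (((Zeta,Epsilon),Beta),Theta).
Theta is sister to the clade containing all other ingroup taxa, so it is the earliest-diverging (most basal) ingroup lineage.

Theta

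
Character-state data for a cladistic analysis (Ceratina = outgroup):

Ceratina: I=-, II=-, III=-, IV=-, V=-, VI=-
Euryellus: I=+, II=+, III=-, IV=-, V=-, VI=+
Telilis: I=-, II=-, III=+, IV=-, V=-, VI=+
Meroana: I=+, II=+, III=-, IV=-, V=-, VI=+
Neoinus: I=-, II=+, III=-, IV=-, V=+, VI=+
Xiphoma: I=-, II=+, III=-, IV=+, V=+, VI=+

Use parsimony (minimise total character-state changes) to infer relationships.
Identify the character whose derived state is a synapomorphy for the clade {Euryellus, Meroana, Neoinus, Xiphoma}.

II

The outgroup has state '-' for every character, so '+' is the derived state throughout.
I (derived state '+') is shared by Euryellus and Meroana — a synapomorphy uniting that clade.
Only Euryellus, Meroana, Neoinus, and Xiphoma show the derived state '+' for II, supporting them as a clade.
III (derived state '+') is unique to Telilis (autapomorphy; uninformative for grouping).
IV (derived state '+') is unique to Xiphoma (autapomorphy; uninformative for grouping).
Only Neoinus and Xiphoma show the derived state '+' for V, supporting them as a clade.
VI (derived state '+') is shared by all ingroup taxa — unites the whole ingroup.
Most parsimonious ingroup topology: (((Euryellus,Meroana),(Neoinus,Xiphoma)),Telilis).
The clade {Euryellus, Meroana, Neoinus, Xiphoma} is supported by II: its derived state '+' occurs in exactly those taxa and in no other taxon (including the outgroup).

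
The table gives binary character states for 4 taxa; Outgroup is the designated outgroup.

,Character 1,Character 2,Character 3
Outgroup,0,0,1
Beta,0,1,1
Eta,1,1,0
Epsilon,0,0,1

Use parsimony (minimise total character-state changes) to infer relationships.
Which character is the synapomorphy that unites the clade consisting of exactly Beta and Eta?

Character polarity is set by the outgroup: the derived state is whichever differs from the outgroup's state, so for Character 3 the derived state is '0', and for the remaining characters it is '1'.
Character 1 (derived state '1') is unique to Eta (autapomorphy; uninformative for grouping).
Character 2: derived state '1' in Beta and Eta only — synapomorphy for {Beta, Eta}.
Character 3 (derived state '0') is unique to Eta (autapomorphy; uninformative for grouping).
Most parsimonious ingroup topology: ((Beta,Eta),Epsilon).
The clade {Beta, Eta} is supported by Character 2: its derived state '1' occurs in exactly those taxa and in no other taxon (including the outgroup).

Character 2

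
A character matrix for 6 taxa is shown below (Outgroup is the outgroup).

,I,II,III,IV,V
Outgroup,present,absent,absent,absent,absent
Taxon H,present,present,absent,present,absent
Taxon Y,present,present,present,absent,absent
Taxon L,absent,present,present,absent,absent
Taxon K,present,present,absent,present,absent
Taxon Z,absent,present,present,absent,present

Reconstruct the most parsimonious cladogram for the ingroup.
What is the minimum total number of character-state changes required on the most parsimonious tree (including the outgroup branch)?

5

Character polarity is set by the outgroup: the derived state is whichever differs from the outgroup's state, so for I the derived state is 'absent', and for the remaining characters it is 'present'.
I (derived state 'absent') is shared by Taxon L and Taxon Z — a synapomorphy uniting that clade.
All ingroup taxa share the derived state 'present' for II; it defines the ingroup but does not resolve relationships within it.
III: derived state 'present' in Taxon L, Taxon Y, and Taxon Z only — synapomorphy for {Taxon L, Taxon Y, Taxon Z}.
Only Taxon H and Taxon K show the derived state 'present' for IV, supporting them as a clade.
V (derived state 'present') is unique to Taxon Z (autapomorphy; uninformative for grouping).
Most parsimonious ingroup topology: ((Taxon H,Taxon K),(Taxon Y,(Taxon L,Taxon Z))).
Changes per character on this tree: I: 1; II: 1; III: 1; IV: 1; V: 1.
Total = 5.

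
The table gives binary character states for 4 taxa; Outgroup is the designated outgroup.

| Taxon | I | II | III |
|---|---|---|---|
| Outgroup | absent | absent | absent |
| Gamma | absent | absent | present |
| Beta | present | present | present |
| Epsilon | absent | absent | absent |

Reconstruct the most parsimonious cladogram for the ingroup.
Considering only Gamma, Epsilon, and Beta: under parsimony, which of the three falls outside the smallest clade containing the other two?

Epsilon

The outgroup has state 'absent' for every character, so 'present' is the derived state throughout.
I (derived state 'present') is unique to Beta (autapomorphy; uninformative for grouping).
II: derived state 'present' in Beta only — an autapomorphy, so it tells us nothing about relationships among taxa.
Only Beta and Gamma show the derived state 'present' for III, supporting them as a clade.
Most parsimonious ingroup topology: ((Gamma,Beta),Epsilon).
Beta and Gamma share a more recent common ancestor with each other than either does with Epsilon, so Epsilon is the least closely related of the three.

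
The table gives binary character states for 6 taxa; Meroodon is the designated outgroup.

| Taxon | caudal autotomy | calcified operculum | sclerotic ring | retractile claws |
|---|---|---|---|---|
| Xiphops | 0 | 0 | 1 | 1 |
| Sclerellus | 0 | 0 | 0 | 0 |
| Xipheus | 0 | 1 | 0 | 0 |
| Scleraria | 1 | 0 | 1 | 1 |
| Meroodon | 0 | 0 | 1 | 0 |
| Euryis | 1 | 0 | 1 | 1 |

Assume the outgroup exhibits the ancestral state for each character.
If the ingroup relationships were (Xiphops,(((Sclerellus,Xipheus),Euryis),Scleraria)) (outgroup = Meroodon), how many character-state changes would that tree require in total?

6

Map each character onto (Xiphops,(((Sclerellus,Xipheus),Euryis),Scleraria)) (rooted by Meroodon) and count the minimum state changes it requires (Fitch parsimony):
caudal autotomy: 2; calcified operculum: 1; sclerotic ring: 1; retractile claws: 2.
Total tree length = 6.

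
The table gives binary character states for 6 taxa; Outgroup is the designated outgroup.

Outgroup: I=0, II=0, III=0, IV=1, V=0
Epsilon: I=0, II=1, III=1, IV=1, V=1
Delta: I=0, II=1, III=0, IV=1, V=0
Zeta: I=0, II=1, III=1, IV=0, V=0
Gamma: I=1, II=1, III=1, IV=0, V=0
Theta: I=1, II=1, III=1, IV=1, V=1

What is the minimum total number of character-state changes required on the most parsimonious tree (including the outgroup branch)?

6

Character polarity is set by the outgroup: the derived state is whichever differs from the outgroup's state, so for IV the derived state is '0', and for the remaining characters it is '1'.
I groups Gamma and Theta, which is incompatible with the clades supported by the remaining characters; treating it as convergent (homoplasy) costs fewer steps than any alternative tree.
All ingroup taxa share the derived state '1' for II; it defines the ingroup but does not resolve relationships within it.
Only Epsilon, Gamma, Theta, and Zeta show the derived state '1' for III, supporting them as a clade.
Only Gamma and Zeta show the derived state '0' for IV, supporting them as a clade.
V: derived state '1' in Epsilon and Theta only — synapomorphy for {Epsilon, Theta}.
Most parsimonious ingroup topology: (((Epsilon,Theta),(Zeta,Gamma)),Delta).
Changes per character on this tree: I: 2; II: 1; III: 1; IV: 1; V: 1.
Total = 6.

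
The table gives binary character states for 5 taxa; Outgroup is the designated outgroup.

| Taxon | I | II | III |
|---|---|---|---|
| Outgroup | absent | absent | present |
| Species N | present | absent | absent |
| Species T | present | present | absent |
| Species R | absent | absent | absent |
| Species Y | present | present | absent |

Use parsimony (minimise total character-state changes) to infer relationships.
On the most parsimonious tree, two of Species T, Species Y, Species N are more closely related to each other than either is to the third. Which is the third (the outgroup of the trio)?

Character polarity is set by the outgroup: the derived state is whichever differs from the outgroup's state, so for III the derived state is 'absent', and for the remaining characters it is 'present'.
Only Species N, Species T, and Species Y show the derived state 'present' for I, supporting them as a clade.
II: derived state 'present' in Species T and Species Y only — synapomorphy for {Species T, Species Y}.
III (derived state 'absent') is shared by all ingroup taxa — unites the whole ingroup.
Most parsimonious ingroup topology: ((Species N,(Species T,Species Y)),Species R).
Species Y and Species T share a more recent common ancestor with each other than either does with Species N, so Species N is the least closely related of the three.

Species N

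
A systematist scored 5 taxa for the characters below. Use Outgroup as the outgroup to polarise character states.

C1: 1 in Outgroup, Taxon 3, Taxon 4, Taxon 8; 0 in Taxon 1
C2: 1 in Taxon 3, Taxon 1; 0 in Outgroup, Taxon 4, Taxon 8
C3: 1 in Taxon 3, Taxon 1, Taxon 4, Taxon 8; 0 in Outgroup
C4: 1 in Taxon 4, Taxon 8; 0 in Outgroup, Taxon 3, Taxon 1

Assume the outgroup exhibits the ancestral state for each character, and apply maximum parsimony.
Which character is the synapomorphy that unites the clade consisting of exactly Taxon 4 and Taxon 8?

Character polarity is set by the outgroup: the derived state is whichever differs from the outgroup's state, so for C1 the derived state is '0', and for the remaining characters it is '1'.
C1 (derived state '0') is unique to Taxon 1 (autapomorphy; uninformative for grouping).
C2 (derived state '1') is shared by Taxon 1 and Taxon 3 — a synapomorphy uniting that clade.
C3 (derived state '1') is shared by all ingroup taxa — unites the whole ingroup.
Only Taxon 4 and Taxon 8 show the derived state '1' for C4, supporting them as a clade.
Most parsimonious ingroup topology: ((Taxon 3,Taxon 1),(Taxon 4,Taxon 8)).
The clade {Taxon 4, Taxon 8} is supported by C4: its derived state '1' occurs in exactly those taxa and in no other taxon (including the outgroup).

C4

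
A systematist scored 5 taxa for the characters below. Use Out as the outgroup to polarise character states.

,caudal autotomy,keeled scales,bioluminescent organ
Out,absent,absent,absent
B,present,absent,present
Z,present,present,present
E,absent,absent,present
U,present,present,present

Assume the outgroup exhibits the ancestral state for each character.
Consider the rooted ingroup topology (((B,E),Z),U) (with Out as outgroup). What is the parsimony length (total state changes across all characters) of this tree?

Map each character onto (((B,E),Z),U) (rooted by Out) and count the minimum state changes it requires (Fitch parsimony):
caudal autotomy: 2; keeled scales: 2; bioluminescent organ: 1.
Total tree length = 5.

5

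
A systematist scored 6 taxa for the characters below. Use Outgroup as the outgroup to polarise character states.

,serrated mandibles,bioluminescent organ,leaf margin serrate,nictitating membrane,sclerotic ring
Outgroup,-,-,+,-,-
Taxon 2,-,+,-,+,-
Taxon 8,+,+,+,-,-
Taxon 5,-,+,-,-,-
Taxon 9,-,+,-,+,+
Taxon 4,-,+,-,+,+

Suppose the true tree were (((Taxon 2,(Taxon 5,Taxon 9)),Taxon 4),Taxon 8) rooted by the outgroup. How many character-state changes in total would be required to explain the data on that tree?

7

Map each character onto (((Taxon 2,(Taxon 5,Taxon 9)),Taxon 4),Taxon 8) (rooted by Outgroup) and count the minimum state changes it requires (Fitch parsimony):
serrated mandibles: 1; bioluminescent organ: 1; leaf margin serrate: 1; nictitating membrane: 2; sclerotic ring: 2.
Total tree length = 7.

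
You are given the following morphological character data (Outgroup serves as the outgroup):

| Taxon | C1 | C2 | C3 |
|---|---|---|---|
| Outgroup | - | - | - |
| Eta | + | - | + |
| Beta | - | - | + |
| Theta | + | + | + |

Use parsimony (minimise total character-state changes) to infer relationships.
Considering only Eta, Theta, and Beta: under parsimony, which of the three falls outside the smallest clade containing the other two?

Beta

The outgroup has state '-' for every character, so '+' is the derived state throughout.
Only Eta and Theta show the derived state '+' for C1, supporting them as a clade.
C2 (derived state '+') is unique to Theta (autapomorphy; uninformative for grouping).
All ingroup taxa share the derived state '+' for C3; it defines the ingroup but does not resolve relationships within it.
Most parsimonious ingroup topology: ((Eta,Theta),Beta).
Eta and Theta share a more recent common ancestor with each other than either does with Beta, so Beta is the least closely related of the three.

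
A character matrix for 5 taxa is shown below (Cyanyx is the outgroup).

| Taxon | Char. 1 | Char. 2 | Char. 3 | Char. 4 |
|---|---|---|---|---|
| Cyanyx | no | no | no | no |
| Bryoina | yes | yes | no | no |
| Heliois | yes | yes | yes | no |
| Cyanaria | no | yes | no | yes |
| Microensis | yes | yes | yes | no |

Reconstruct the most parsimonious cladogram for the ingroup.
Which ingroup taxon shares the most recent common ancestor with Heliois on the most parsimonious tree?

The outgroup has state 'no' for every character, so 'yes' is the derived state throughout.
Char. 1 (derived state 'yes') is shared by Bryoina, Heliois, and Microensis — a synapomorphy uniting that clade.
All ingroup taxa share the derived state 'yes' for Char. 2; it defines the ingroup but does not resolve relationships within it.
Char. 3: derived state 'yes' in Heliois and Microensis only — synapomorphy for {Heliois, Microensis}.
Char. 4: derived state 'yes' in Cyanaria only — an autapomorphy, so it tells us nothing about relationships among taxa.
Most parsimonious ingroup topology: ((Bryoina,(Heliois,Microensis)),Cyanaria).
Heliois and Microensis form a cherry on this tree, so they are sister taxa.

Microensis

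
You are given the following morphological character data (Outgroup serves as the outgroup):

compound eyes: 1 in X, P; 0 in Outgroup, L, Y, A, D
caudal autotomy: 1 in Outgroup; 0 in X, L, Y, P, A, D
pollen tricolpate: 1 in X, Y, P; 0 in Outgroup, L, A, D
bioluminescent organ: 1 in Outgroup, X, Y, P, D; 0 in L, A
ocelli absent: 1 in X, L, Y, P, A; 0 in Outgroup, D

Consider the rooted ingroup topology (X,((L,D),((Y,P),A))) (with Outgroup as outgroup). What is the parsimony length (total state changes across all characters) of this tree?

Map each character onto (X,((L,D),((Y,P),A))) (rooted by Outgroup) and count the minimum state changes it requires (Fitch parsimony):
compound eyes: 2; caudal autotomy: 1; pollen tricolpate: 2; bioluminescent organ: 2; ocelli absent: 2.
Total tree length = 9.

9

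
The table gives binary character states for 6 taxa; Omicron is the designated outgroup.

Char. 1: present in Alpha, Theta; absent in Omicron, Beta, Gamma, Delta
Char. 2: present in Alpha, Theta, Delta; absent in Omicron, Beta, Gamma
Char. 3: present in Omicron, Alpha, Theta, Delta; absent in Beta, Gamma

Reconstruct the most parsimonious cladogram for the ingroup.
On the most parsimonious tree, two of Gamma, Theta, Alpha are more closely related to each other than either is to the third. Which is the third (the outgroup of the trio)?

Gamma

Character polarity is set by the outgroup: the derived state is whichever differs from the outgroup's state, so for Char. 3 the derived state is 'absent', and for the remaining characters it is 'present'.
Char. 1 (derived state 'present') is shared by Alpha and Theta — a synapomorphy uniting that clade.
Char. 2: derived state 'present' in Alpha, Delta, and Theta only — synapomorphy for {Alpha, Delta, Theta}.
Only Beta and Gamma show the derived state 'absent' for Char. 3, supporting them as a clade.
Most parsimonious ingroup topology: ((Beta,Gamma),((Alpha,Theta),Delta)).
Theta and Alpha share a more recent common ancestor with each other than either does with Gamma, so Gamma is the least closely related of the three.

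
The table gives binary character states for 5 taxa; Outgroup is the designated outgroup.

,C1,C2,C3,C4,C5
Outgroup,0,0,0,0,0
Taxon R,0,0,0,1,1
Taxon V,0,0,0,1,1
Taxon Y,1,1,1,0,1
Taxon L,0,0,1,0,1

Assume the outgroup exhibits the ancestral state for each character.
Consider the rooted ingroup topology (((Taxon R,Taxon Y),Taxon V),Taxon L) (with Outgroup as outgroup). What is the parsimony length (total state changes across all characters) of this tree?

7

Map each character onto (((Taxon R,Taxon Y),Taxon V),Taxon L) (rooted by Outgroup) and count the minimum state changes it requires (Fitch parsimony):
C1: 1; C2: 1; C3: 2; C4: 2; C5: 1.
Total tree length = 7.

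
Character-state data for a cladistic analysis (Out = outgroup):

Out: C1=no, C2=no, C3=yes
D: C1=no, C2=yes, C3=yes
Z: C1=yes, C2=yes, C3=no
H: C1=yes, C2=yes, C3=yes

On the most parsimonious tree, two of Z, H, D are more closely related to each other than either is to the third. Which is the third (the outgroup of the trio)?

Character polarity is set by the outgroup: the derived state is whichever differs from the outgroup's state, so for C3 the derived state is 'no', and for the remaining characters it is 'yes'.
C1 (derived state 'yes') is shared by H and Z — a synapomorphy uniting that clade.
All ingroup taxa share the derived state 'yes' for C2; it defines the ingroup but does not resolve relationships within it.
C3: derived state 'no' in Z only — an autapomorphy, so it tells us nothing about relationships among taxa.
Most parsimonious ingroup topology: (D,(Z,H)).
Z and H share a more recent common ancestor with each other than either does with D, so D is the least closely related of the three.

D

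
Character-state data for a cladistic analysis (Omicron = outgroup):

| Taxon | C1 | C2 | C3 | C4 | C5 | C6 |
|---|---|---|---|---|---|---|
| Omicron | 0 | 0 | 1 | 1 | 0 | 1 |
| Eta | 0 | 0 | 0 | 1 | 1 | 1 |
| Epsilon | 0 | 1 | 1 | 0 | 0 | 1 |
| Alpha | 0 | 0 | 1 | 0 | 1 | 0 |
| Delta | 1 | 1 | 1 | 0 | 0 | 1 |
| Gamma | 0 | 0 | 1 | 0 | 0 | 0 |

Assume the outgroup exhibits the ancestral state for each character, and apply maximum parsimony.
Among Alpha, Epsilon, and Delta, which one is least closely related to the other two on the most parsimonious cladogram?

Character polarity is set by the outgroup: the derived state is whichever differs from the outgroup's state, so for C3, C4, C6 the derived state is '0', and for the remaining characters it is '1'.
C1 (derived state '1') is unique to Delta (autapomorphy; uninformative for grouping).
C2 (derived state '1') is shared by Delta and Epsilon — a synapomorphy uniting that clade.
C3: derived state '0' in Eta only — an autapomorphy, so it tells us nothing about relationships among taxa.
C4 (derived state '0') is shared by Alpha, Delta, Epsilon, and Gamma — a synapomorphy uniting that clade.
C5 groups Alpha and Eta, which is incompatible with the clades supported by the remaining characters; treating it as convergent (homoplasy) costs fewer steps than any alternative tree.
C6: derived state '0' in Alpha and Gamma only — synapomorphy for {Alpha, Gamma}.
Most parsimonious ingroup topology: (Eta,((Epsilon,Delta),(Alpha,Gamma))).
Epsilon and Delta share a more recent common ancestor with each other than either does with Alpha, so Alpha is the least closely related of the three.

Alpha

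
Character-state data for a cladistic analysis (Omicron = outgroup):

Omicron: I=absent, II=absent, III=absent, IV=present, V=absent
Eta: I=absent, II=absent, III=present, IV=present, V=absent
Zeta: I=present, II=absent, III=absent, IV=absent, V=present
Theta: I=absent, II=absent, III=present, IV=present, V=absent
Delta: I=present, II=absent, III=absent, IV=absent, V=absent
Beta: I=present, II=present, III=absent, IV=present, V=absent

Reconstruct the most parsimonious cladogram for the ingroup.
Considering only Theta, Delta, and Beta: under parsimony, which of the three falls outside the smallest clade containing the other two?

Character polarity is set by the outgroup: the derived state is whichever differs from the outgroup's state, so for IV the derived state is 'absent', and for the remaining characters it is 'present'.
Only Beta, Delta, and Zeta show the derived state 'present' for I, supporting them as a clade.
II: derived state 'present' in Beta only — an autapomorphy, so it tells us nothing about relationships among taxa.
Only Eta and Theta show the derived state 'present' for III, supporting them as a clade.
Only Delta and Zeta show the derived state 'absent' for IV, supporting them as a clade.
V (derived state 'present') is unique to Zeta (autapomorphy; uninformative for grouping).
Most parsimonious ingroup topology: ((Eta,Theta),((Zeta,Delta),Beta)).
Beta and Delta share a more recent common ancestor with each other than either does with Theta, so Theta is the least closely related of the three.

Theta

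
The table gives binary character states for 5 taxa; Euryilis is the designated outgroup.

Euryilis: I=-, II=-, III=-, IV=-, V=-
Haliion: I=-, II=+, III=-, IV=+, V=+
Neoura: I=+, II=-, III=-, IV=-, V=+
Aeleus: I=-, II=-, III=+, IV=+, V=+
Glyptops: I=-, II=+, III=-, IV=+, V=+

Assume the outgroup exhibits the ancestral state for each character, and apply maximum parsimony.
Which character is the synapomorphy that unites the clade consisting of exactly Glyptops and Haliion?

The outgroup has state '-' for every character, so '+' is the derived state throughout.
I: derived state '+' in Neoura only — an autapomorphy, so it tells us nothing about relationships among taxa.
II: derived state '+' in Glyptops and Haliion only — synapomorphy for {Glyptops, Haliion}.
III (derived state '+') is unique to Aeleus (autapomorphy; uninformative for grouping).
Only Aeleus, Glyptops, and Haliion show the derived state '+' for IV, supporting them as a clade.
All ingroup taxa share the derived state '+' for V; it defines the ingroup but does not resolve relationships within it.
Most parsimonious ingroup topology: (((Haliion,Glyptops),Aeleus),Neoura).
The clade {Glyptops, Haliion} is supported by II: its derived state '+' occurs in exactly those taxa and in no other taxon (including the outgroup).

II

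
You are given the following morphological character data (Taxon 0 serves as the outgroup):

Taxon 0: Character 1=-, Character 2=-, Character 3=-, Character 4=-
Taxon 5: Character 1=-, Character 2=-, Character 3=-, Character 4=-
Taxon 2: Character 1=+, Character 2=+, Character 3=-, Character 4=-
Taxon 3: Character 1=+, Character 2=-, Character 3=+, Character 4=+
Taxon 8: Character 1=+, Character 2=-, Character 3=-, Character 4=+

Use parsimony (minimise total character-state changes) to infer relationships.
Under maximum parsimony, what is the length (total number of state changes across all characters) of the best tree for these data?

4

The outgroup has state '-' for every character, so '+' is the derived state throughout.
Character 1: derived state '+' in Taxon 2, Taxon 3, and Taxon 8 only — synapomorphy for {Taxon 2, Taxon 3, Taxon 8}.
Character 2 (derived state '+') is unique to Taxon 2 (autapomorphy; uninformative for grouping).
Character 3: derived state '+' in Taxon 3 only — an autapomorphy, so it tells us nothing about relationships among taxa.
Only Taxon 3 and Taxon 8 show the derived state '+' for Character 4, supporting them as a clade.
Most parsimonious ingroup topology: (Taxon 5,(Taxon 2,(Taxon 3,Taxon 8))).
Changes per character on this tree: Character 1: 1; Character 2: 1; Character 3: 1; Character 4: 1.
Total = 4.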